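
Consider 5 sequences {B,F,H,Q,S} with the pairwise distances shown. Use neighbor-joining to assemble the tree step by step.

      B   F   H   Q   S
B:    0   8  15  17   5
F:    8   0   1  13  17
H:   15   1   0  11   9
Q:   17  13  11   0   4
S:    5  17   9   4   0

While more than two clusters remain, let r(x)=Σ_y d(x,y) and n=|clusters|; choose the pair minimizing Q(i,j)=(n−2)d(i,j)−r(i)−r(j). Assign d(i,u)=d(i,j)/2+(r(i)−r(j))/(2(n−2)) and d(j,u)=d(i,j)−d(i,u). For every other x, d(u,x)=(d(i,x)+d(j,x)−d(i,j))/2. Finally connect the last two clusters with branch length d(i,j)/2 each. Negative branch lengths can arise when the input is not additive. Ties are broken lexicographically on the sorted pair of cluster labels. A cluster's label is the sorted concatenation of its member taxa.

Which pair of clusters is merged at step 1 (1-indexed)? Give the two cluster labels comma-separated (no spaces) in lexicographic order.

1. join F+H (d=1, Q=-72) ⇒ FH; edges |F|=1, |H|=0
  updated: d(B,FH)=11, d(FH,Q)=23/2, d(FH,S)=25/2
2. join B+FH (d=11, Q=-46) ⇒ BFH; edges |B|=5, |FH|=6
  updated: d(BFH,Q)=35/4, d(BFH,S)=13/4
3. join BFH+Q (d=35/4, Q=-16) ⇒ BFHQ; edges |BFH|=4, |Q|=19/4
  updated: d(BFHQ,S)=-3/4
4. join BFHQ+S (d=-3/4) ⇒ BFHQS; edges |BFHQ|=-3/8, |S|=-3/8
final tree: (((B:5,(F:1,H:0):6):4,Q:19/4):-3/8,S:-3/8)
total length: 20

F,H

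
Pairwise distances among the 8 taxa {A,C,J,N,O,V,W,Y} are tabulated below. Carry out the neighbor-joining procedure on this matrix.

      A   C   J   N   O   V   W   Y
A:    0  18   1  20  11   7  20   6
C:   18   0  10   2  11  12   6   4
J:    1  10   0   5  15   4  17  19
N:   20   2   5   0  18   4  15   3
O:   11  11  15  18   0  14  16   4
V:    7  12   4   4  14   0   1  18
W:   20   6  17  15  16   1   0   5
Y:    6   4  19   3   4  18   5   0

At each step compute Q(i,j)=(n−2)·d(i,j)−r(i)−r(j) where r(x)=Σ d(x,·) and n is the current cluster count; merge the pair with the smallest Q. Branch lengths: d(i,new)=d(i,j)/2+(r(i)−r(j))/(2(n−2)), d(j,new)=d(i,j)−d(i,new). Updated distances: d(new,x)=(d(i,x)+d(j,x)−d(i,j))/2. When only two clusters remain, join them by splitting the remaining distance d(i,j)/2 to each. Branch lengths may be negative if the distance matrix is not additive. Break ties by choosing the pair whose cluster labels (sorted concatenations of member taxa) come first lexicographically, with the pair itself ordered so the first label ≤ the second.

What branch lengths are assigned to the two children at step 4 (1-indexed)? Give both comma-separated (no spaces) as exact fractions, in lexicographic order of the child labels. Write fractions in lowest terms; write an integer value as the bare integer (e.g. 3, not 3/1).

2/3,4/3

1. join A+J (d=1, Q=-148) ⇒ AJ; edges |A|=3/2, |J|=-1/2
  updated: d(AJ,C)=27/2, d(AJ,N)=12, d(AJ,O)=25/2, d(AJ,V)=5, d(AJ,W)=18, d(AJ,Y)=12
2. join V+W (d=1, Q=-110) ⇒ VW; edges |V|=-1/5, |W|=6/5
  updated: d(AJ,VW)=11, d(C,VW)=17/2, d(N,VW)=9, d(O,VW)=29/2, d(VW,Y)=11
3. join O+Y (d=4, Q=-78) ⇒ OY; edges |O|=21/4, |Y|=-5/4
  updated: d(AJ,OY)=41/4, d(C,OY)=11/2, d(N,OY)=17/2, d(OY,VW)=43/4
4. join C+N (d=2, Q=-55) ⇒ CN; edges |C|=2/3, |N|=4/3
  updated: d(AJ,CN)=47/4, d(CN,OY)=6, d(CN,VW)=31/4
5. join AJ+VW (d=11, Q=-81/2) ⇒ AJVW; edges |AJ|=51/8, |VW|=37/8
  updated: d(AJVW,CN)=17/4, d(AJVW,OY)=5
6. join AJVW+CN (d=17/4, Q=-61/4) ⇒ ACJNVW; edges |AJVW|=13/8, |CN|=21/8
  updated: d(ACJNVW,OY)=27/8
7. join ACJNVW+OY (d=27/8) ⇒ ACJNOVWY; edges |ACJNVW|=27/16, |OY|=27/16
final tree: ((((A:3/2,J:-1/2):51/8,(V:-1/5,W:6/5):37/8):13/8,(C:2/3,N:4/3):21/8):27/16,(O:21/4,Y:-5/4):27/16)
total length: 213/8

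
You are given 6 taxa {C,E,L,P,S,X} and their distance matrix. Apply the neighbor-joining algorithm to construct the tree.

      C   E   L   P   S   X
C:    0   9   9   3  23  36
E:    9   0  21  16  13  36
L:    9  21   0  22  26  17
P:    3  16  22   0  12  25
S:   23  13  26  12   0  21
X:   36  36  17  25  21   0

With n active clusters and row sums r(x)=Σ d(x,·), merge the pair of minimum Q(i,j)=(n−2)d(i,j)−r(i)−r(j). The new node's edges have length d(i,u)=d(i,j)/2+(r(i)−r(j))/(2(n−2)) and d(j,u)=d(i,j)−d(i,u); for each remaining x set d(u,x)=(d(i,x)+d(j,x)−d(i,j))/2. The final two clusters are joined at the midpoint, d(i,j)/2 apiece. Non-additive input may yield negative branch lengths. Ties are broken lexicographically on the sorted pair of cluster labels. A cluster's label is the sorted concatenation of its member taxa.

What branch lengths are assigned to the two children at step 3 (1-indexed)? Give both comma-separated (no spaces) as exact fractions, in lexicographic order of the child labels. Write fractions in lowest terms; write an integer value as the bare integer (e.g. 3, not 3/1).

9/2,13/2

iteration 1: select L,X (d=17, Q=-162); attach at lengths (7/2, 27/2); label the merged cluster LX
  updated: d(C,LX)=14, d(E,LX)=20, d(LX,P)=15, d(LX,S)=15
iteration 2: select C,P (d=3, Q=-86); attach at lengths (2, 1); label the merged cluster CP
  updated: d(CP,E)=11, d(CP,LX)=13, d(CP,S)=16
iteration 3: select CP,E (d=11, Q=-62); attach at lengths (9/2, 13/2); label the merged cluster CEP
  updated: d(CEP,LX)=11, d(CEP,S)=9
iteration 4: select CEP,LX (d=11, Q=-35); attach at lengths (5/2, 17/2); label the merged cluster CELPX
  updated: d(CELPX,S)=13/2
iteration 5: select CELPX,S (d=13/2); attach at lengths (13/4, 13/4); label the merged cluster CELPSX
final tree: ((((C:2,P:1):9/2,E:13/2):5/2,(L:7/2,X:27/2):17/2):13/4,S:13/4)
total length: 97/2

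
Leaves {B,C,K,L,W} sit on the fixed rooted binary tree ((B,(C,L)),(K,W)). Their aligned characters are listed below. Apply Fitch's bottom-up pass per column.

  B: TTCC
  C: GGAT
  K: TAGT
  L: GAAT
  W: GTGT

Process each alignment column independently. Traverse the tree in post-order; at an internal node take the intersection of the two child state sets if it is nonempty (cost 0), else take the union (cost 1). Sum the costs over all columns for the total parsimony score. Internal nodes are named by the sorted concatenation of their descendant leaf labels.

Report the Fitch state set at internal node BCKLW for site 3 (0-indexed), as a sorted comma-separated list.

[col 0] CL: children C:{G}, L:{G} ∩→ {G}; cost 0
[col 0] BCL: children B:{T}, CL:{G} ∪→ {G,T}; cost 1
[col 0] KW: children K:{T}, W:{G} ∪→ {G,T}; cost 1
[col 0] BCKLW: children BCL:{G,T}, KW:{G,T} ∩→ {G,T}; cost 0
[col 1] CL: children C:{G}, L:{A} ∪→ {A,G}; cost 1
[col 1] BCL: children B:{T}, CL:{A,G} ∪→ {A,G,T}; cost 1
[col 1] KW: children K:{A}, W:{T} ∪→ {A,T}; cost 1
[col 1] BCKLW: children BCL:{A,G,T}, KW:{A,T} ∩→ {A,T}; cost 0
[col 2] CL: children C:{A}, L:{A} ∩→ {A}; cost 0
[col 2] BCL: children B:{C}, CL:{A} ∪→ {A,C}; cost 1
[col 2] KW: children K:{G}, W:{G} ∩→ {G}; cost 0
[col 2] BCKLW: children BCL:{A,C}, KW:{G} ∪→ {A,C,G}; cost 1
[col 3] CL: children C:{T}, L:{T} ∩→ {T}; cost 0
[col 3] BCL: children B:{C}, CL:{T} ∪→ {C,T}; cost 1
[col 3] KW: children K:{T}, W:{T} ∩→ {T}; cost 0
[col 3] BCKLW: children BCL:{C,T}, KW:{T} ∩→ {T}; cost 0
per-site changes: [2, 3, 2, 1]; total = 8

T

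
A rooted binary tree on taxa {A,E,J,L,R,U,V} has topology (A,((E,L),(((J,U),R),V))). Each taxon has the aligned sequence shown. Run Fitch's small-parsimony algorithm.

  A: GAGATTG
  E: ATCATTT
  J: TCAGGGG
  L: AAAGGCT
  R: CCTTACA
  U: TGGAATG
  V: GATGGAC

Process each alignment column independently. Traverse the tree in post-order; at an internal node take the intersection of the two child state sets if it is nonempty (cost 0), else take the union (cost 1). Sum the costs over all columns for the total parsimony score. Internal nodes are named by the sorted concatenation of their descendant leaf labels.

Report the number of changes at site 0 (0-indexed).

EL@0: {A} ∩ {A} = {A} (intersection, +0)
JU@0: {T} ∩ {T} = {T} (intersection, +0)
JRU@0: {T} ∪ {C} = {C,T} (union, +1)
JRUV@0: {C,T} ∪ {G} = {C,G,T} (union, +1)
EJLRUV@0: {A} ∪ {C,G,T} = {A,C,G,T} (union, +1)
AEJLRUV@0: {G} ∩ {A,C,G,T} = {G} (intersection, +0)
EL@1: {T} ∪ {A} = {A,T} (union, +1)
JU@1: {C} ∪ {G} = {C,G} (union, +1)
JRU@1: {C,G} ∩ {C} = {C} (intersection, +0)
JRUV@1: {C} ∪ {A} = {A,C} (union, +1)
EJLRUV@1: {A,T} ∩ {A,C} = {A} (intersection, +0)
AEJLRUV@1: {A} ∩ {A} = {A} (intersection, +0)
EL@2: {C} ∪ {A} = {A,C} (union, +1)
JU@2: {A} ∪ {G} = {A,G} (union, +1)
JRU@2: {A,G} ∪ {T} = {A,G,T} (union, +1)
JRUV@2: {A,G,T} ∩ {T} = {T} (intersection, +0)
EJLRUV@2: {A,C} ∪ {T} = {A,C,T} (union, +1)
AEJLRUV@2: {G} ∪ {A,C,T} = {A,C,G,T} (union, +1)
EL@3: {A} ∪ {G} = {A,G} (union, +1)
JU@3: {G} ∪ {A} = {A,G} (union, +1)
JRU@3: {A,G} ∪ {T} = {A,G,T} (union, +1)
JRUV@3: {A,G,T} ∩ {G} = {G} (intersection, +0)
EJLRUV@3: {A,G} ∩ {G} = {G} (intersection, +0)
AEJLRUV@3: {A} ∪ {G} = {A,G} (union, +1)
EL@4: {T} ∪ {G} = {G,T} (union, +1)
JU@4: {G} ∪ {A} = {A,G} (union, +1)
JRU@4: {A,G} ∩ {A} = {A} (intersection, +0)
JRUV@4: {A} ∪ {G} = {A,G} (union, +1)
EJLRUV@4: {G,T} ∩ {A,G} = {G} (intersection, +0)
AEJLRUV@4: {T} ∪ {G} = {G,T} (union, +1)
EL@5: {T} ∪ {C} = {C,T} (union, +1)
JU@5: {G} ∪ {T} = {G,T} (union, +1)
JRU@5: {G,T} ∪ {C} = {C,G,T} (union, +1)
JRUV@5: {C,G,T} ∪ {A} = {A,C,G,T} (union, +1)
EJLRUV@5: {C,T} ∩ {A,C,G,T} = {C,T} (intersection, +0)
AEJLRUV@5: {T} ∩ {C,T} = {T} (intersection, +0)
EL@6: {T} ∩ {T} = {T} (intersection, +0)
JU@6: {G} ∩ {G} = {G} (intersection, +0)
JRU@6: {G} ∪ {A} = {A,G} (union, +1)
JRUV@6: {A,G} ∪ {C} = {A,C,G} (union, +1)
EJLRUV@6: {T} ∪ {A,C,G} = {A,C,G,T} (union, +1)
AEJLRUV@6: {G} ∩ {A,C,G,T} = {G} (intersection, +0)
per-site changes: [3, 3, 5, 4, 4, 4, 3]; total = 26

3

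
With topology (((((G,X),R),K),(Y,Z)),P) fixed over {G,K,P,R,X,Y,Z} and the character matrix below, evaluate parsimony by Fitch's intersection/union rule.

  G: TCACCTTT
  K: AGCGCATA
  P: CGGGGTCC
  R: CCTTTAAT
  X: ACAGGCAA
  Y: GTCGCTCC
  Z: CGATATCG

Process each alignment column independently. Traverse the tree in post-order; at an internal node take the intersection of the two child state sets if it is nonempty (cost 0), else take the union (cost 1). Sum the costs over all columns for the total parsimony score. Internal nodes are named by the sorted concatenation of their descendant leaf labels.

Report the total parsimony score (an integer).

[col 0] GX: children G:{T}, X:{A} ∪→ {A,T}; cost 1
[col 0] GRX: children GX:{A,T}, R:{C} ∪→ {A,C,T}; cost 1
[col 0] GKRX: children GRX:{A,C,T}, K:{A} ∩→ {A}; cost 0
[col 0] YZ: children Y:{G}, Z:{C} ∪→ {C,G}; cost 1
[col 0] GKRXYZ: children GKRX:{A}, YZ:{C,G} ∪→ {A,C,G}; cost 1
[col 0] GKPRXYZ: children GKRXYZ:{A,C,G}, P:{C} ∩→ {C}; cost 0
[col 1] GX: children G:{C}, X:{C} ∩→ {C}; cost 0
[col 1] GRX: children GX:{C}, R:{C} ∩→ {C}; cost 0
[col 1] GKRX: children GRX:{C}, K:{G} ∪→ {C,G}; cost 1
[col 1] YZ: children Y:{T}, Z:{G} ∪→ {G,T}; cost 1
[col 1] GKRXYZ: children GKRX:{C,G}, YZ:{G,T} ∩→ {G}; cost 0
[col 1] GKPRXYZ: children GKRXYZ:{G}, P:{G} ∩→ {G}; cost 0
[col 2] GX: children G:{A}, X:{A} ∩→ {A}; cost 0
[col 2] GRX: children GX:{A}, R:{T} ∪→ {A,T}; cost 1
[col 2] GKRX: children GRX:{A,T}, K:{C} ∪→ {A,C,T}; cost 1
[col 2] YZ: children Y:{C}, Z:{A} ∪→ {A,C}; cost 1
[col 2] GKRXYZ: children GKRX:{A,C,T}, YZ:{A,C} ∩→ {A,C}; cost 0
[col 2] GKPRXYZ: children GKRXYZ:{A,C}, P:{G} ∪→ {A,C,G}; cost 1
[col 3] GX: children G:{C}, X:{G} ∪→ {C,G}; cost 1
[col 3] GRX: children GX:{C,G}, R:{T} ∪→ {C,G,T}; cost 1
[col 3] GKRX: children GRX:{C,G,T}, K:{G} ∩→ {G}; cost 0
[col 3] YZ: children Y:{G}, Z:{T} ∪→ {G,T}; cost 1
[col 3] GKRXYZ: children GKRX:{G}, YZ:{G,T} ∩→ {G}; cost 0
[col 3] GKPRXYZ: children GKRXYZ:{G}, P:{G} ∩→ {G}; cost 0
[col 4] GX: children G:{C}, X:{G} ∪→ {C,G}; cost 1
[col 4] GRX: children GX:{C,G}, R:{T} ∪→ {C,G,T}; cost 1
[col 4] GKRX: children GRX:{C,G,T}, K:{C} ∩→ {C}; cost 0
[col 4] YZ: children Y:{C}, Z:{A} ∪→ {A,C}; cost 1
[col 4] GKRXYZ: children GKRX:{C}, YZ:{A,C} ∩→ {C}; cost 0
[col 4] GKPRXYZ: children GKRXYZ:{C}, P:{G} ∪→ {C,G}; cost 1
[col 5] GX: children G:{T}, X:{C} ∪→ {C,T}; cost 1
[col 5] GRX: children GX:{C,T}, R:{A} ∪→ {A,C,T}; cost 1
[col 5] GKRX: children GRX:{A,C,T}, K:{A} ∩→ {A}; cost 0
[col 5] YZ: children Y:{T}, Z:{T} ∩→ {T}; cost 0
[col 5] GKRXYZ: children GKRX:{A}, YZ:{T} ∪→ {A,T}; cost 1
[col 5] GKPRXYZ: children GKRXYZ:{A,T}, P:{T} ∩→ {T}; cost 0
[col 6] GX: children G:{T}, X:{A} ∪→ {A,T}; cost 1
[col 6] GRX: children GX:{A,T}, R:{A} ∩→ {A}; cost 0
[col 6] GKRX: children GRX:{A}, K:{T} ∪→ {A,T}; cost 1
[col 6] YZ: children Y:{C}, Z:{C} ∩→ {C}; cost 0
[col 6] GKRXYZ: children GKRX:{A,T}, YZ:{C} ∪→ {A,C,T}; cost 1
[col 6] GKPRXYZ: children GKRXYZ:{A,C,T}, P:{C} ∩→ {C}; cost 0
[col 7] GX: children G:{T}, X:{A} ∪→ {A,T}; cost 1
[col 7] GRX: children GX:{A,T}, R:{T} ∩→ {T}; cost 0
[col 7] GKRX: children GRX:{T}, K:{A} ∪→ {A,T}; cost 1
[col 7] YZ: children Y:{C}, Z:{G} ∪→ {C,G}; cost 1
[col 7] GKRXYZ: children GKRX:{A,T}, YZ:{C,G} ∪→ {A,C,G,T}; cost 1
[col 7] GKPRXYZ: children GKRXYZ:{A,C,G,T}, P:{C} ∩→ {C}; cost 0
per-site changes: [4, 2, 4, 3, 4, 3, 3, 4]; total = 27

27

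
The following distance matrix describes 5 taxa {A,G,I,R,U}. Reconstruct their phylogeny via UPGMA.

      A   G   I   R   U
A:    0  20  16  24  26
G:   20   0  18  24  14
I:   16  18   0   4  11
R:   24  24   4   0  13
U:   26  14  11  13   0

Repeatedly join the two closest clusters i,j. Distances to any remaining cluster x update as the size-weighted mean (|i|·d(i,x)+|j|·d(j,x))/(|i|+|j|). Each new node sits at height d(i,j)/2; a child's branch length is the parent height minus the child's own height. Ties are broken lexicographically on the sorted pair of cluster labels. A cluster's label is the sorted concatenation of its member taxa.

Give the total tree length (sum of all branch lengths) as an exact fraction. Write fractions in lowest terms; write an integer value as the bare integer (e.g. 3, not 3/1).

233/6

iteration 1: select I,R (d=4); attach at lengths (2, 2); label the merged cluster IR
  updated: d(A,IR)=20, d(G,IR)=21, d(IR,U)=12
iteration 2: select IR,U (d=12); attach at lengths (4, 6); label the merged cluster IRU
  updated: d(A,IRU)=22, d(G,IRU)=56/3
iteration 3: select G,IRU (d=56/3); attach at lengths (28/3, 10/3); label the merged cluster GIRU
  updated: d(A,GIRU)=43/2
iteration 4: select A,GIRU (d=43/2); attach at lengths (43/4, 17/12); label the merged cluster AGIRU
final tree: (A:43/4,(G:28/3,((I:2,R:2):4,U:6):10/3):17/12)
total length: 233/6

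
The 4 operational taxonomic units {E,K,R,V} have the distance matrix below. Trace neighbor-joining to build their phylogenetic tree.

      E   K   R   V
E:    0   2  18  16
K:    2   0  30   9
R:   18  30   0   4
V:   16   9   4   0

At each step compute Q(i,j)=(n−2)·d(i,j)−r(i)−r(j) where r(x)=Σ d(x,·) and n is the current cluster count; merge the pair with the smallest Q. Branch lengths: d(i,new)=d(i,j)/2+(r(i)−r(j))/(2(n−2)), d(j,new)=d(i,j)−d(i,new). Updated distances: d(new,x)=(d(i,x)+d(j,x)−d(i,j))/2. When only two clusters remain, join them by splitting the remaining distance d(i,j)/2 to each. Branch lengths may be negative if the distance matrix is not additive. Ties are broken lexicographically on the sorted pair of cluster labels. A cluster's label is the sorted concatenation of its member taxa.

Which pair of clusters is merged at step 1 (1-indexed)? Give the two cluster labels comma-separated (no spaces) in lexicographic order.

E,K

iteration 1: select E,K (d=2, Q=-73); attach at lengths (-1/4, 9/4); label the merged cluster EK
  updated: d(EK,R)=23, d(EK,V)=23/2
iteration 2: select EK,R (d=23, Q=-77/2); attach at lengths (61/4, 31/4); label the merged cluster EKR
  updated: d(EKR,V)=-15/4
iteration 3: select EKR,V (d=-15/4); attach at lengths (-15/8, -15/8); label the merged cluster EKRV
final tree: (((E:-1/4,K:9/4):61/4,R:31/4):-15/8,V:-15/8)
total length: 85/4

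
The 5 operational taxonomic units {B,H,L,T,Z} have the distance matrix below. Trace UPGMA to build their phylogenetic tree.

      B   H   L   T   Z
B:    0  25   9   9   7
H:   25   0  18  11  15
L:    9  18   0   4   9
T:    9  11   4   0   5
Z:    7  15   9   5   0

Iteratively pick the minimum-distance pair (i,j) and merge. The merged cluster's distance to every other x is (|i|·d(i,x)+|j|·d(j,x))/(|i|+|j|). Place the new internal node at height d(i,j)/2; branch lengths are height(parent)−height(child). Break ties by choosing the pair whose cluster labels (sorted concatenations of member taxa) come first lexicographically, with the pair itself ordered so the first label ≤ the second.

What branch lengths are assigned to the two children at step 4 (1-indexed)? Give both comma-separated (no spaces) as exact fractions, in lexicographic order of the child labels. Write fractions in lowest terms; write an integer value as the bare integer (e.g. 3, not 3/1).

37/8,69/8

1. join L+T (d=4) ⇒ LT; edges |L|=2, |T|=2
  updated: d(B,LT)=9, d(H,LT)=29/2, d(LT,Z)=7
2. join B+Z (d=7) ⇒ BZ; edges |B|=7/2, |Z|=7/2
  updated: d(BZ,H)=20, d(BZ,LT)=8
3. join BZ+LT (d=8) ⇒ BLTZ; edges |BZ|=1/2, |LT|=2
  updated: d(BLTZ,H)=69/4
4. join BLTZ+H (d=69/4) ⇒ BHLTZ; edges |BLTZ|=37/8, |H|=69/8
final tree: (((B:7/2,Z:7/2):1/2,(L:2,T:2):2):37/8,H:69/8)
total length: 107/4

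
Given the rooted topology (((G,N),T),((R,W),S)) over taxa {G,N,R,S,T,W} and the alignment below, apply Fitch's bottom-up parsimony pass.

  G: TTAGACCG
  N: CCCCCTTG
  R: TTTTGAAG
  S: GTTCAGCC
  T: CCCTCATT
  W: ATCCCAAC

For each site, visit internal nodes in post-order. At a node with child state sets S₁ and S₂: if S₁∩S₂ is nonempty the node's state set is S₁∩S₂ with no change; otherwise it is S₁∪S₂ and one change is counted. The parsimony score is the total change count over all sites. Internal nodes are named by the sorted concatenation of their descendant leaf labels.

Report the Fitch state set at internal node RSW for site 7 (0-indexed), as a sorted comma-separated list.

GN@0: {T} ∪ {C} = {C,T} (union, +1)
GNT@0: {C,T} ∩ {C} = {C} (intersection, +0)
RW@0: {T} ∪ {A} = {A,T} (union, +1)
RSW@0: {A,T} ∪ {G} = {A,G,T} (union, +1)
GNRSTW@0: {C} ∪ {A,G,T} = {A,C,G,T} (union, +1)
GN@1: {T} ∪ {C} = {C,T} (union, +1)
GNT@1: {C,T} ∩ {C} = {C} (intersection, +0)
RW@1: {T} ∩ {T} = {T} (intersection, +0)
RSW@1: {T} ∩ {T} = {T} (intersection, +0)
GNRSTW@1: {C} ∪ {T} = {C,T} (union, +1)
GN@2: {A} ∪ {C} = {A,C} (union, +1)
GNT@2: {A,C} ∩ {C} = {C} (intersection, +0)
RW@2: {T} ∪ {C} = {C,T} (union, +1)
RSW@2: {C,T} ∩ {T} = {T} (intersection, +0)
GNRSTW@2: {C} ∪ {T} = {C,T} (union, +1)
GN@3: {G} ∪ {C} = {C,G} (union, +1)
GNT@3: {C,G} ∪ {T} = {C,G,T} (union, +1)
RW@3: {T} ∪ {C} = {C,T} (union, +1)
RSW@3: {C,T} ∩ {C} = {C} (intersection, +0)
GNRSTW@3: {C,G,T} ∩ {C} = {C} (intersection, +0)
GN@4: {A} ∪ {C} = {A,C} (union, +1)
GNT@4: {A,C} ∩ {C} = {C} (intersection, +0)
RW@4: {G} ∪ {C} = {C,G} (union, +1)
RSW@4: {C,G} ∪ {A} = {A,C,G} (union, +1)
GNRSTW@4: {C} ∩ {A,C,G} = {C} (intersection, +0)
GN@5: {C} ∪ {T} = {C,T} (union, +1)
GNT@5: {C,T} ∪ {A} = {A,C,T} (union, +1)
RW@5: {A} ∩ {A} = {A} (intersection, +0)
RSW@5: {A} ∪ {G} = {A,G} (union, +1)
GNRSTW@5: {A,C,T} ∩ {A,G} = {A} (intersection, +0)
GN@6: {C} ∪ {T} = {C,T} (union, +1)
GNT@6: {C,T} ∩ {T} = {T} (intersection, +0)
RW@6: {A} ∩ {A} = {A} (intersection, +0)
RSW@6: {A} ∪ {C} = {A,C} (union, +1)
GNRSTW@6: {T} ∪ {A,C} = {A,C,T} (union, +1)
GN@7: {G} ∩ {G} = {G} (intersection, +0)
GNT@7: {G} ∪ {T} = {G,T} (union, +1)
RW@7: {G} ∪ {C} = {C,G} (union, +1)
RSW@7: {C,G} ∩ {C} = {C} (intersection, +0)
GNRSTW@7: {G,T} ∪ {C} = {C,G,T} (union, +1)
per-site changes: [4, 2, 3, 3, 3, 3, 3, 3]; total = 24

C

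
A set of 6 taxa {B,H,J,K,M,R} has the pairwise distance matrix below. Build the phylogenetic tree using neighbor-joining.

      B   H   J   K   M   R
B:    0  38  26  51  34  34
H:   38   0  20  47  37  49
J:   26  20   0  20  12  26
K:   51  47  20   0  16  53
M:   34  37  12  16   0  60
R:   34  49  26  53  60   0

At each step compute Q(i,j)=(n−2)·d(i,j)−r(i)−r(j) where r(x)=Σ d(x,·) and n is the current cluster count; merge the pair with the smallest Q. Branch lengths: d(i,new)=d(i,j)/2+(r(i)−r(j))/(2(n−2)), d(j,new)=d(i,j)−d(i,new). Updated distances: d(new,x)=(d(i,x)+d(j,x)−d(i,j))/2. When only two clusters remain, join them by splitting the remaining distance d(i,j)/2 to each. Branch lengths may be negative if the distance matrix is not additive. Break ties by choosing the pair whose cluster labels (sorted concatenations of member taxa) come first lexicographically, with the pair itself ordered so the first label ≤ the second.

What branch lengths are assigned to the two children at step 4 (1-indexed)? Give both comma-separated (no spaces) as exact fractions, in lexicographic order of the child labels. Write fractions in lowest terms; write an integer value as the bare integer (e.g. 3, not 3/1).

37/8,-27/8

1. join K+M (d=16, Q=-282) ⇒ KM; edges |K|=23/2, |M|=9/2
  updated: d(B,KM)=69/2, d(H,KM)=34, d(J,KM)=8, d(KM,R)=97/2
2. join B+R (d=34, Q=-188) ⇒ BR; edges |B|=77/6, |R|=127/6
  updated: d(BR,H)=53/2, d(BR,J)=9, d(BR,KM)=49/2
3. join BR+H (d=53/2, Q=-175/2) ⇒ BHR; edges |BR|=65/8, |H|=147/8
  updated: d(BHR,J)=5/4, d(BHR,KM)=16
4. join BHR+J (d=5/4, Q=-101/4) ⇒ BHJR; edges |BHR|=37/8, |J|=-27/8
  updated: d(BHJR,KM)=91/8
5. join BHJR+KM (d=91/8) ⇒ BHJKMR; edges |BHJR|=91/16, |KM|=91/16
final tree: ((((B:77/6,R:127/6):65/8,H:147/8):37/8,J:-27/8):91/16,(K:23/2,M:9/2):91/16)
total length: 713/8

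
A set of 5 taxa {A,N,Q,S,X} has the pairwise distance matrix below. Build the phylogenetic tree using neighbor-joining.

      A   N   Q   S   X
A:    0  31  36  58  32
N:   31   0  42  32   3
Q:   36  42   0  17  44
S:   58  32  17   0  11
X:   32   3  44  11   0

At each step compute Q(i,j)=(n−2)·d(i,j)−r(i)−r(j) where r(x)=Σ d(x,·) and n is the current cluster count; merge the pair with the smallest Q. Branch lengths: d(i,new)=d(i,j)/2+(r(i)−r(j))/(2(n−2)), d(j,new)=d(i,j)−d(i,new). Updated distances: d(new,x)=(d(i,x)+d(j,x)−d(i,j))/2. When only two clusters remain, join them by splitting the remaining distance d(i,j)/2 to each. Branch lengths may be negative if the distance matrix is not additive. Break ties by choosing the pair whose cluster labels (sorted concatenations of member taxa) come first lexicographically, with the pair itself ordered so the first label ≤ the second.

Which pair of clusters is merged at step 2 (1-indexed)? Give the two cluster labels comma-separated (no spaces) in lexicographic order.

A,QS

step 1: merge (Q,S) at d=17, Q=-206; branch lengths Q→12, S→5; new cluster QS
  updated: d(A,QS)=77/2, d(N,QS)=57/2, d(QS,X)=19
step 2: merge (A,QS) at d=77/2, Q=-221/2; branch lengths A→185/8, QS→123/8; new cluster AQS
  updated: d(AQS,N)=21/2, d(AQS,X)=25/4
step 3: merge (AQS,N) at d=21/2, Q=-79/4; branch lengths AQS→55/8, N→29/8; new cluster ANQS
  updated: d(ANQS,X)=-5/8
step 4: merge (ANQS,X) at d=-5/8; branch lengths ANQS→-5/16, X→-5/16; new cluster ANQSX
final tree: (((A:185/8,(Q:12,S:5):123/8):55/8,N:29/8):-5/16,X:-5/16)
total length: 523/8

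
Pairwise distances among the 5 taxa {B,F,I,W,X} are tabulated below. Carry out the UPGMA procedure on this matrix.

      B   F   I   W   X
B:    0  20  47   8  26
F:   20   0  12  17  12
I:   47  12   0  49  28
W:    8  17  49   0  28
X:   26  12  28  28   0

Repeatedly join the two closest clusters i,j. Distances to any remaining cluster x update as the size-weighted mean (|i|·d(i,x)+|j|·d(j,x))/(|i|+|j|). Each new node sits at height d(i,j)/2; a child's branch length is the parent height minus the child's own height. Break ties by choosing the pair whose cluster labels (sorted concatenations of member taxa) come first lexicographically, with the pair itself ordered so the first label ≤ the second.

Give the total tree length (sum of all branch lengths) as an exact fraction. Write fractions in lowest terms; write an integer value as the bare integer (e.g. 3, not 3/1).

1. join B+W (d=8) ⇒ BW; edges |B|=4, |W|=4
  updated: d(BW,F)=37/2, d(BW,I)=48, d(BW,X)=27
2. join F+I (d=12) ⇒ FI; edges |F|=6, |I|=6
  updated: d(BW,FI)=133/4, d(FI,X)=20
3. join FI+X (d=20) ⇒ FIX; edges |FI|=4, |X|=10
  updated: d(BW,FIX)=187/6
4. join BW+FIX (d=187/6) ⇒ BFIWX; edges |BW|=139/12, |FIX|=67/12
final tree: ((B:4,W:4):139/12,((F:6,I:6):4,X:10):67/12)
total length: 307/6

307/6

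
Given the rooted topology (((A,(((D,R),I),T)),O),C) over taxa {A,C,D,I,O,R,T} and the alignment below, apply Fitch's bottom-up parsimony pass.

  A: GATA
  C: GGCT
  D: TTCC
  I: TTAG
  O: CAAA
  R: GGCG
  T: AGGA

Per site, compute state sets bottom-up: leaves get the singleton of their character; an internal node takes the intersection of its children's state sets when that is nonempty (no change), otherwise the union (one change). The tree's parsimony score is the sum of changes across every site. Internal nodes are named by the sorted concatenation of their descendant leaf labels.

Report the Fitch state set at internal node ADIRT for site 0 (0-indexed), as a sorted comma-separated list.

A,G,T

[col 0] DR: children D:{T}, R:{G} ∪→ {G,T}; cost 1
[col 0] DIR: children DR:{G,T}, I:{T} ∩→ {T}; cost 0
[col 0] DIRT: children DIR:{T}, T:{A} ∪→ {A,T}; cost 1
[col 0] ADIRT: children A:{G}, DIRT:{A,T} ∪→ {A,G,T}; cost 1
[col 0] ADIORT: children ADIRT:{A,G,T}, O:{C} ∪→ {A,C,G,T}; cost 1
[col 0] ACDIORT: children ADIORT:{A,C,G,T}, C:{G} ∩→ {G}; cost 0
[col 1] DR: children D:{T}, R:{G} ∪→ {G,T}; cost 1
[col 1] DIR: children DR:{G,T}, I:{T} ∩→ {T}; cost 0
[col 1] DIRT: children DIR:{T}, T:{G} ∪→ {G,T}; cost 1
[col 1] ADIRT: children A:{A}, DIRT:{G,T} ∪→ {A,G,T}; cost 1
[col 1] ADIORT: children ADIRT:{A,G,T}, O:{A} ∩→ {A}; cost 0
[col 1] ACDIORT: children ADIORT:{A}, C:{G} ∪→ {A,G}; cost 1
[col 2] DR: children D:{C}, R:{C} ∩→ {C}; cost 0
[col 2] DIR: children DR:{C}, I:{A} ∪→ {A,C}; cost 1
[col 2] DIRT: children DIR:{A,C}, T:{G} ∪→ {A,C,G}; cost 1
[col 2] ADIRT: children A:{T}, DIRT:{A,C,G} ∪→ {A,C,G,T}; cost 1
[col 2] ADIORT: children ADIRT:{A,C,G,T}, O:{A} ∩→ {A}; cost 0
[col 2] ACDIORT: children ADIORT:{A}, C:{C} ∪→ {A,C}; cost 1
[col 3] DR: children D:{C}, R:{G} ∪→ {C,G}; cost 1
[col 3] DIR: children DR:{C,G}, I:{G} ∩→ {G}; cost 0
[col 3] DIRT: children DIR:{G}, T:{A} ∪→ {A,G}; cost 1
[col 3] ADIRT: children A:{A}, DIRT:{A,G} ∩→ {A}; cost 0
[col 3] ADIORT: children ADIRT:{A}, O:{A} ∩→ {A}; cost 0
[col 3] ACDIORT: children ADIORT:{A}, C:{T} ∪→ {A,T}; cost 1
per-site changes: [4, 4, 4, 3]; total = 15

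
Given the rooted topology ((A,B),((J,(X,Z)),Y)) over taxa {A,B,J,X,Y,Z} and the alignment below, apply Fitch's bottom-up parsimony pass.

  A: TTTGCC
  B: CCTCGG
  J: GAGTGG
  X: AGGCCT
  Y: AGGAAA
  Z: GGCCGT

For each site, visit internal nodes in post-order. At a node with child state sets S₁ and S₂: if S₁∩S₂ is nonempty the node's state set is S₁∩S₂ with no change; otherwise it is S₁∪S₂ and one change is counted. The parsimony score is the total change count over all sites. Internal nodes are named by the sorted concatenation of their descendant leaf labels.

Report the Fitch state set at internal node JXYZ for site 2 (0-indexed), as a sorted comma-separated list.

site 0, node AB: A={T} ∪ B={C} → {C,T} (+1)
site 0, node XZ: X={A} ∪ Z={G} → {A,G} (+1)
site 0, node JXZ: J={G} ∩ XZ={A,G} → {G} (+0)
site 0, node JXYZ: JXZ={G} ∪ Y={A} → {A,G} (+1)
site 0, node ABJXYZ: AB={C,T} ∪ JXYZ={A,G} → {A,C,G,T} (+1)
site 1, node AB: A={T} ∪ B={C} → {C,T} (+1)
site 1, node XZ: X={G} ∩ Z={G} → {G} (+0)
site 1, node JXZ: J={A} ∪ XZ={G} → {A,G} (+1)
site 1, node JXYZ: JXZ={A,G} ∩ Y={G} → {G} (+0)
site 1, node ABJXYZ: AB={C,T} ∪ JXYZ={G} → {C,G,T} (+1)
site 2, node AB: A={T} ∩ B={T} → {T} (+0)
site 2, node XZ: X={G} ∪ Z={C} → {C,G} (+1)
site 2, node JXZ: J={G} ∩ XZ={C,G} → {G} (+0)
site 2, node JXYZ: JXZ={G} ∩ Y={G} → {G} (+0)
site 2, node ABJXYZ: AB={T} ∪ JXYZ={G} → {G,T} (+1)
site 3, node AB: A={G} ∪ B={C} → {C,G} (+1)
site 3, node XZ: X={C} ∩ Z={C} → {C} (+0)
site 3, node JXZ: J={T} ∪ XZ={C} → {C,T} (+1)
site 3, node JXYZ: JXZ={C,T} ∪ Y={A} → {A,C,T} (+1)
site 3, node ABJXYZ: AB={C,G} ∩ JXYZ={A,C,T} → {C} (+0)
site 4, node AB: A={C} ∪ B={G} → {C,G} (+1)
site 4, node XZ: X={C} ∪ Z={G} → {C,G} (+1)
site 4, node JXZ: J={G} ∩ XZ={C,G} → {G} (+0)
site 4, node JXYZ: JXZ={G} ∪ Y={A} → {A,G} (+1)
site 4, node ABJXYZ: AB={C,G} ∩ JXYZ={A,G} → {G} (+0)
site 5, node AB: A={C} ∪ B={G} → {C,G} (+1)
site 5, node XZ: X={T} ∩ Z={T} → {T} (+0)
site 5, node JXZ: J={G} ∪ XZ={T} → {G,T} (+1)
site 5, node JXYZ: JXZ={G,T} ∪ Y={A} → {A,G,T} (+1)
site 5, node ABJXYZ: AB={C,G} ∩ JXYZ={A,G,T} → {G} (+0)
per-site changes: [4, 3, 2, 3, 3, 3]; total = 18

G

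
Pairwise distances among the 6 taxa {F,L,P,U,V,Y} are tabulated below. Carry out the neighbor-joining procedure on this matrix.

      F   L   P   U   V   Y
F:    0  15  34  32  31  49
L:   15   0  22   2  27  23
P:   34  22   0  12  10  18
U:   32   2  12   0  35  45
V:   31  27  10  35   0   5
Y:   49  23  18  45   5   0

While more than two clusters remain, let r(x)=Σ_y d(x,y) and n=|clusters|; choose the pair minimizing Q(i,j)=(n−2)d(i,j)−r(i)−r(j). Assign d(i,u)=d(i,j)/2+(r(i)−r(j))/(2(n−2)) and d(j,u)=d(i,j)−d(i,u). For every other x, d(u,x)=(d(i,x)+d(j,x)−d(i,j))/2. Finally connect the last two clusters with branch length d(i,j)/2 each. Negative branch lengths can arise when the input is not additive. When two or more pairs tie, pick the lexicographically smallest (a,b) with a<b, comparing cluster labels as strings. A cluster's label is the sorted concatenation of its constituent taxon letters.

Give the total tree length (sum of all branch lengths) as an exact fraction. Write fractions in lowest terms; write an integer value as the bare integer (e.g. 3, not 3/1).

step 1: merge (V,Y) at d=5, Q=-228; branch lengths V→-3/2, Y→13/2; new cluster VY
  updated: d(F,VY)=75/2, d(L,VY)=45/2, d(P,VY)=23/2, d(U,VY)=75/2
step 2: merge (P,VY) at d=23/2, Q=-154; branch lengths P→5/6, VY→32/3; new cluster PVY
  updated: d(F,PVY)=30, d(L,PVY)=33/2, d(PVY,U)=19
step 3: merge (F,PVY) at d=30, Q=-165/2; branch lengths F→143/8, PVY→97/8; new cluster FPVY
  updated: d(FPVY,L)=3/4, d(FPVY,U)=21/2
step 4: merge (FPVY,L) at d=3/4, Q=-53/4; branch lengths FPVY→37/8, L→-31/8; new cluster FLPVY
  updated: d(FLPVY,U)=47/8
step 5: merge (FLPVY,U) at d=47/8; branch lengths FLPVY→47/16, U→47/16; new cluster FLPUVY
final tree: (((F:143/8,(P:5/6,(V:-3/2,Y:13/2):32/3):97/8):37/8,L:-31/8):47/16,U:47/16)
total length: 425/8

425/8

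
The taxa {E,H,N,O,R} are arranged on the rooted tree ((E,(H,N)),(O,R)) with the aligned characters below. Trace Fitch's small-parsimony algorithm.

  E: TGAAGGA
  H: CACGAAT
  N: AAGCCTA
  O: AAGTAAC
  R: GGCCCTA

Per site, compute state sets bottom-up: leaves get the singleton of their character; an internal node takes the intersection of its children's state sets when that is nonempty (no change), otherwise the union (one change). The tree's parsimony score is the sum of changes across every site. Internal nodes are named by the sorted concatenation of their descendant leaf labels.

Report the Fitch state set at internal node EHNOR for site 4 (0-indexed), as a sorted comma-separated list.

A,C

HN@0: {C} ∪ {A} = {A,C} (union, +1)
EHN@0: {T} ∪ {A,C} = {A,C,T} (union, +1)
OR@0: {A} ∪ {G} = {A,G} (union, +1)
EHNOR@0: {A,C,T} ∩ {A,G} = {A} (intersection, +0)
HN@1: {A} ∩ {A} = {A} (intersection, +0)
EHN@1: {G} ∪ {A} = {A,G} (union, +1)
OR@1: {A} ∪ {G} = {A,G} (union, +1)
EHNOR@1: {A,G} ∩ {A,G} = {A,G} (intersection, +0)
HN@2: {C} ∪ {G} = {C,G} (union, +1)
EHN@2: {A} ∪ {C,G} = {A,C,G} (union, +1)
OR@2: {G} ∪ {C} = {C,G} (union, +1)
EHNOR@2: {A,C,G} ∩ {C,G} = {C,G} (intersection, +0)
HN@3: {G} ∪ {C} = {C,G} (union, +1)
EHN@3: {A} ∪ {C,G} = {A,C,G} (union, +1)
OR@3: {T} ∪ {C} = {C,T} (union, +1)
EHNOR@3: {A,C,G} ∩ {C,T} = {C} (intersection, +0)
HN@4: {A} ∪ {C} = {A,C} (union, +1)
EHN@4: {G} ∪ {A,C} = {A,C,G} (union, +1)
OR@4: {A} ∪ {C} = {A,C} (union, +1)
EHNOR@4: {A,C,G} ∩ {A,C} = {A,C} (intersection, +0)
HN@5: {A} ∪ {T} = {A,T} (union, +1)
EHN@5: {G} ∪ {A,T} = {A,G,T} (union, +1)
OR@5: {A} ∪ {T} = {A,T} (union, +1)
EHNOR@5: {A,G,T} ∩ {A,T} = {A,T} (intersection, +0)
HN@6: {T} ∪ {A} = {A,T} (union, +1)
EHN@6: {A} ∩ {A,T} = {A} (intersection, +0)
OR@6: {C} ∪ {A} = {A,C} (union, +1)
EHNOR@6: {A} ∩ {A,C} = {A} (intersection, +0)
per-site changes: [3, 2, 3, 3, 3, 3, 2]; total = 19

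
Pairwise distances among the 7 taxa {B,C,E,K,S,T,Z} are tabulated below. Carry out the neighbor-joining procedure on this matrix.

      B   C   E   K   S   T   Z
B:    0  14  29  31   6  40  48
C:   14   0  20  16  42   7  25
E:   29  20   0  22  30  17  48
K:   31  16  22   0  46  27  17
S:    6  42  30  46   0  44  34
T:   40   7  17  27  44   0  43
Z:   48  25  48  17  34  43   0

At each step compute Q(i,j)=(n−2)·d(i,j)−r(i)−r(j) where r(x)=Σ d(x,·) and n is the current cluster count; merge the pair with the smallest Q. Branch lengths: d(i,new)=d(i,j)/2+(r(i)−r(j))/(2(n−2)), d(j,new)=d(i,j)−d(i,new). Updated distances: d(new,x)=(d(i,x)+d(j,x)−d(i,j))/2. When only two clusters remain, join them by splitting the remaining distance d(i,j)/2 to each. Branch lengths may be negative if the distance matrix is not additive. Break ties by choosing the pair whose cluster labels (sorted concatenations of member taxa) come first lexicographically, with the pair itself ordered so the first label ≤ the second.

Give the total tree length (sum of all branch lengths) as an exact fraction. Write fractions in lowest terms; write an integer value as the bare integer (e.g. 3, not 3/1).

1. join B+S (d=6, Q=-340) ⇒ BS; edges |B|=-2/5, |S|=32/5
  updated: d(BS,C)=25, d(BS,E)=53/2, d(BS,K)=71/2, d(BS,T)=39, d(BS,Z)=38
2. join K+Z (d=17, Q=-441/2) ⇒ KZ; edges |K|=29/16, |Z|=243/16
  updated: d(BS,KZ)=113/4, d(C,KZ)=12, d(E,KZ)=53/2, d(KZ,T)=53/2
3. join C+T (d=7, Q=-265/2) ⇒ CT; edges |C|=-3/4, |T|=31/4
  updated: d(BS,CT)=57/2, d(CT,E)=15, d(CT,KZ)=63/4
4. join BS+E (d=53/2, Q=-393/4) ⇒ BES; edges |BS|=273/16, |E|=151/16
  updated: d(BES,CT)=17/2, d(BES,KZ)=113/8
5. join BES+CT (d=17/2, Q=-307/8) ⇒ BCEST; edges |BES|=55/16, |CT|=81/16
  updated: d(BCEST,KZ)=171/16
6. join BCEST+KZ (d=171/16) ⇒ BCEKSTZ; edges |BCEST|=171/32, |KZ|=171/32
final tree: ((((B:-2/5,S:32/5):273/16,E:151/16):55/16,(C:-3/4,T:31/4):81/16):171/32,(K:29/16,Z:243/16):171/32)
total length: 1211/16

1211/16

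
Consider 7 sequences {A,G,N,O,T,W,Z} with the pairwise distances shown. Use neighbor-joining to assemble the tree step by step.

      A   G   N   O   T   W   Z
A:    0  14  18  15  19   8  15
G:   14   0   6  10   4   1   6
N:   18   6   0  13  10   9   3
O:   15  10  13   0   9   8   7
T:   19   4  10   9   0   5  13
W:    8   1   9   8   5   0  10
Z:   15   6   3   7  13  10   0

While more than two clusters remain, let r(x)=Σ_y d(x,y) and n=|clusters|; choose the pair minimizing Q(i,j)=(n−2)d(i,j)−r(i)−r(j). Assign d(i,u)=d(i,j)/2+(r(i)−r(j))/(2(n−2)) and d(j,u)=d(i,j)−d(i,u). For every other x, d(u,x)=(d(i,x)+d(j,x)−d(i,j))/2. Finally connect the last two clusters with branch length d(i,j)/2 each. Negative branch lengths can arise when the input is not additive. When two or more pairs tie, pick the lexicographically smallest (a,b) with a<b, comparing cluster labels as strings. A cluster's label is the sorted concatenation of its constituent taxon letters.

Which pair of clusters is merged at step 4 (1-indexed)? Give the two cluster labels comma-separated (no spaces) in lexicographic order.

AW,GT

1. join N+Z (d=3, Q=-98) ⇒ NZ; edges |N|=2, |Z|=1
  updated: d(A,NZ)=15, d(G,NZ)=9/2, d(NZ,O)=17/2, d(NZ,T)=10, d(NZ,W)=8
2. join A+W (d=8, Q=-69) ⇒ AW; edges |A|=73/8, |W|=-9/8
  updated: d(AW,G)=7/2, d(AW,NZ)=15/2, d(AW,O)=15/2, d(AW,T)=8
3. join G+T (d=4, Q=-41) ⇒ GT; edges |G|=1/2, |T|=7/2
  updated: d(AW,GT)=15/4, d(GT,NZ)=21/4, d(GT,O)=15/2
4. join AW+GT (d=15/4, Q=-111/4) ⇒ AGTW; edges |AW|=39/16, |GT|=21/16
  updated: d(AGTW,NZ)=9/2, d(AGTW,O)=45/8
5. join AGTW+NZ (d=9/2, Q=-149/8) ⇒ AGNTWZ; edges |AGTW|=13/16, |NZ|=59/16
  updated: d(AGNTWZ,O)=77/16
6. join AGNTWZ+O (d=77/16) ⇒ AGNOTWZ; edges |AGNTWZ|=77/32, |O|=77/32
final tree: ((((A:73/8,W:-9/8):39/16,(G:1/2,T:7/2):21/16):13/16,(N:2,Z:1):59/16):77/32,O:77/32)
total length: 449/16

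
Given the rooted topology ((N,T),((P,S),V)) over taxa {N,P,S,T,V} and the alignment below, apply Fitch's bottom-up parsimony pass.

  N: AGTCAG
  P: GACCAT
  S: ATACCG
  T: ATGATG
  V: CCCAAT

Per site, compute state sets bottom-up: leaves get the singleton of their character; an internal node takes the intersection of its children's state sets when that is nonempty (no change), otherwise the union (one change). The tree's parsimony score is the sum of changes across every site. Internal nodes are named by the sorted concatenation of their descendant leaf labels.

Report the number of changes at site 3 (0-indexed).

NT@0: {A} ∩ {A} = {A} (intersection, +0)
PS@0: {G} ∪ {A} = {A,G} (union, +1)
PSV@0: {A,G} ∪ {C} = {A,C,G} (union, +1)
NPSTV@0: {A} ∩ {A,C,G} = {A} (intersection, +0)
NT@1: {G} ∪ {T} = {G,T} (union, +1)
PS@1: {A} ∪ {T} = {A,T} (union, +1)
PSV@1: {A,T} ∪ {C} = {A,C,T} (union, +1)
NPSTV@1: {G,T} ∩ {A,C,T} = {T} (intersection, +0)
NT@2: {T} ∪ {G} = {G,T} (union, +1)
PS@2: {C} ∪ {A} = {A,C} (union, +1)
PSV@2: {A,C} ∩ {C} = {C} (intersection, +0)
NPSTV@2: {G,T} ∪ {C} = {C,G,T} (union, +1)
NT@3: {C} ∪ {A} = {A,C} (union, +1)
PS@3: {C} ∩ {C} = {C} (intersection, +0)
PSV@3: {C} ∪ {A} = {A,C} (union, +1)
NPSTV@3: {A,C} ∩ {A,C} = {A,C} (intersection, +0)
NT@4: {A} ∪ {T} = {A,T} (union, +1)
PS@4: {A} ∪ {C} = {A,C} (union, +1)
PSV@4: {A,C} ∩ {A} = {A} (intersection, +0)
NPSTV@4: {A,T} ∩ {A} = {A} (intersection, +0)
NT@5: {G} ∩ {G} = {G} (intersection, +0)
PS@5: {T} ∪ {G} = {G,T} (union, +1)
PSV@5: {G,T} ∩ {T} = {T} (intersection, +0)
NPSTV@5: {G} ∪ {T} = {G,T} (union, +1)
per-site changes: [2, 3, 3, 2, 2, 2]; total = 14

2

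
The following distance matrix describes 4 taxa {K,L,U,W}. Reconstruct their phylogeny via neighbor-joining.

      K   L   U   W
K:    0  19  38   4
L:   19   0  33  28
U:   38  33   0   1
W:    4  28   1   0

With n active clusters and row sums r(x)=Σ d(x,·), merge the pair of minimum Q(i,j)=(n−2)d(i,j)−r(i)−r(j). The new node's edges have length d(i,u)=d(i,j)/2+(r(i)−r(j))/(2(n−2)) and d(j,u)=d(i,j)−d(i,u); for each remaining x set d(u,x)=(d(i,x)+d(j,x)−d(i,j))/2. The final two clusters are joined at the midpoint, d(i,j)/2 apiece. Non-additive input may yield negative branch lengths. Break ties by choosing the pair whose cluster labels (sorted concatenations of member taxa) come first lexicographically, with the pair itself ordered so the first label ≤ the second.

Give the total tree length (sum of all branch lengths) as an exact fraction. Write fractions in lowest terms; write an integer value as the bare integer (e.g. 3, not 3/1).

143/4

1. join K+L (d=19, Q=-103) ⇒ KL; edges |K|=19/4, |L|=57/4
  updated: d(KL,U)=26, d(KL,W)=13/2
2. join KL+U (d=26, Q=-67/2) ⇒ KLU; edges |KL|=63/4, |U|=41/4
  updated: d(KLU,W)=-37/4
3. join KLU+W (d=-37/4) ⇒ KLUW; edges |KLU|=-37/8, |W|=-37/8
final tree: (((K:19/4,L:57/4):63/4,U:41/4):-37/8,W:-37/8)
total length: 143/4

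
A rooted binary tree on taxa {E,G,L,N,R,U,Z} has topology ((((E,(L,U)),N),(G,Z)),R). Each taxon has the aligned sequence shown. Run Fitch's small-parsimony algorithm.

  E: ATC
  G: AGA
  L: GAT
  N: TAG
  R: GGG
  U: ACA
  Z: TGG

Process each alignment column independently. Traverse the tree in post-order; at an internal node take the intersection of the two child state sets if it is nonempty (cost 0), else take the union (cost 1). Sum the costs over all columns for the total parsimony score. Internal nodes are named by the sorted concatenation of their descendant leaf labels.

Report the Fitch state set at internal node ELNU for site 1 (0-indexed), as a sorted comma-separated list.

[col 0] LU: children L:{G}, U:{A} ∪→ {A,G}; cost 1
[col 0] ELU: children E:{A}, LU:{A,G} ∩→ {A}; cost 0
[col 0] ELNU: children ELU:{A}, N:{T} ∪→ {A,T}; cost 1
[col 0] GZ: children G:{A}, Z:{T} ∪→ {A,T}; cost 1
[col 0] EGLNUZ: children ELNU:{A,T}, GZ:{A,T} ∩→ {A,T}; cost 0
[col 0] EGLNRUZ: children EGLNUZ:{A,T}, R:{G} ∪→ {A,G,T}; cost 1
[col 1] LU: children L:{A}, U:{C} ∪→ {A,C}; cost 1
[col 1] ELU: children E:{T}, LU:{A,C} ∪→ {A,C,T}; cost 1
[col 1] ELNU: children ELU:{A,C,T}, N:{A} ∩→ {A}; cost 0
[col 1] GZ: children G:{G}, Z:{G} ∩→ {G}; cost 0
[col 1] EGLNUZ: children ELNU:{A}, GZ:{G} ∪→ {A,G}; cost 1
[col 1] EGLNRUZ: children EGLNUZ:{A,G}, R:{G} ∩→ {G}; cost 0
[col 2] LU: children L:{T}, U:{A} ∪→ {A,T}; cost 1
[col 2] ELU: children E:{C}, LU:{A,T} ∪→ {A,C,T}; cost 1
[col 2] ELNU: children ELU:{A,C,T}, N:{G} ∪→ {A,C,G,T}; cost 1
[col 2] GZ: children G:{A}, Z:{G} ∪→ {A,G}; cost 1
[col 2] EGLNUZ: children ELNU:{A,C,G,T}, GZ:{A,G} ∩→ {A,G}; cost 0
[col 2] EGLNRUZ: children EGLNUZ:{A,G}, R:{G} ∩→ {G}; cost 0
per-site changes: [4, 3, 4]; total = 11

A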